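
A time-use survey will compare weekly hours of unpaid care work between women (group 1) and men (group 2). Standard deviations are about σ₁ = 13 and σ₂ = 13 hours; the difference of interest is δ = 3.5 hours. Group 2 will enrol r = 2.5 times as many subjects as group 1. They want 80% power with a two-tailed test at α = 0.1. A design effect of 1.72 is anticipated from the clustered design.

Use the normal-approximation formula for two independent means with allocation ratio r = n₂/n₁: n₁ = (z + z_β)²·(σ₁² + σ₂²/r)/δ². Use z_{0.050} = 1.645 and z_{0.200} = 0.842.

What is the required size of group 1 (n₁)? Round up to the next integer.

n₁ = (z_{α/2} + z_β)² · (σ₁² + σ₂²/r) / δ²
   = (1.645 + 0.842)² · (13² + 13²/2.5) / 3.5²
   = 6.1852 · (169 + 67.6) / 12.25
   = 6.1852 · 236.6 / 12.25
   = 119.46
Design effect: 1.72 × 119.46 = 205.47.
Round up → n₁ = 206; n₂ = r·n₁ = 2.5 × 206 = 515.

n₁ = 206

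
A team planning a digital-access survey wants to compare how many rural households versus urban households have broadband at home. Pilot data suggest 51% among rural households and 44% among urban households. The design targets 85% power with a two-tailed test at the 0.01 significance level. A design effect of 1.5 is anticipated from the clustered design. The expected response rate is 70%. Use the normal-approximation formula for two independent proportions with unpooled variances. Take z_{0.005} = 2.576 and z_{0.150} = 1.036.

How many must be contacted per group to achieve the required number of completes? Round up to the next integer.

n = (z_{α/2} + z_β)² · [p₁(1−p₁) + p₂(1−p₂)] / (p₁ − p₂)²
  = (2.576 + 1.036)² · (0.51·0.49 + 0.44·0.56) / (0.07)²
  = (3.612)² · (0.2499 + 0.2464) / 0.0049
  = 13.0465 · 0.4963 / 0.0049
  = 1321.43
Design effect: 1.5 × 1321.43 = 1982.14.
Adjust for 70% response: 1982.14 / 0.70 = 2831.63.
Round up → n = 2832 per group.

n = 2832 per group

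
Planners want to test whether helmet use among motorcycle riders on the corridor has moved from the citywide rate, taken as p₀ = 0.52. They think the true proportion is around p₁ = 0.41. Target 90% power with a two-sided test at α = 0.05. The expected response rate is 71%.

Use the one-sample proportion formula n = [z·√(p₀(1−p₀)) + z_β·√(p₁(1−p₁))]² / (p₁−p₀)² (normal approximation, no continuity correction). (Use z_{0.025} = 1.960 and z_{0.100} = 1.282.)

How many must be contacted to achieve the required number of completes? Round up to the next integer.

n = [z_{α/2}·√(p₀q₀) + z_β·√(p₁q₁)]² / (p₁ − p₀)²
  = [1.960·√(0.52·0.48) + 1.282·√(0.41·0.59)]² / (-0.11)²
  = [1.960·0.4996 + 1.282·0.4918]² / 0.0121
  = [1.6097]² / 0.0121
  = 214.16
Adjust for 71% response: 214.16 / 0.71 = 301.63.
Round up → n = 302.

n = 302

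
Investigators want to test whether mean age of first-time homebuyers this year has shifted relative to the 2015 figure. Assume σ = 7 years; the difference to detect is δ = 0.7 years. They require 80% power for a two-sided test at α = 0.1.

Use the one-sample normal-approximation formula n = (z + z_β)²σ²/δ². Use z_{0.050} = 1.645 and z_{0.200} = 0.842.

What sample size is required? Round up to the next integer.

n = (z_{α/2} + z_β)² · σ² / δ²
  = (1.645 + 0.842)² · 7² / 0.7²
  = 6.1852 · 49 / 0.49
  = 618.52
Round up → n = 619.

n = 619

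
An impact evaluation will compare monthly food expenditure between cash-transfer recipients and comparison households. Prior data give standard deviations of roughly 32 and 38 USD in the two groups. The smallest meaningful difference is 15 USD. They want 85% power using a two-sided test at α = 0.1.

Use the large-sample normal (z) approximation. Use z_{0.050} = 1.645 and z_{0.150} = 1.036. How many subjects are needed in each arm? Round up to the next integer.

n = (z_{α/2} + z_β)² · (σ₁² + σ₂²) / δ²
  = (1.645 + 1.036)² · (32² + 38² = 2468) / 15²
  = 7.1878 · 2468 / 225
  = 78.84
Round up → n = 79 per group.

n = 79 per group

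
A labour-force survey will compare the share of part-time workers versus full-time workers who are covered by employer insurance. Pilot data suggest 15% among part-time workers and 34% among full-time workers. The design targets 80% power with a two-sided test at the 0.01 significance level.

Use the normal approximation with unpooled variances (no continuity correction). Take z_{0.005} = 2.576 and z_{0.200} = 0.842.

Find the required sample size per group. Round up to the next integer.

n = (z_{α/2} + z_β)² · [p₁(1−p₁) + p₂(1−p₂)] / (p₁ − p₂)²
  = (2.576 + 0.842)² · (0.15·0.85 + 0.34·0.66) / (-0.19)²
  = (3.418)² · (0.1275 + 0.2244) / 0.0361
  = 11.6827 · 0.3519 / 0.0361
  = 113.88
Round up → n = 114 per group.

n = 114 per group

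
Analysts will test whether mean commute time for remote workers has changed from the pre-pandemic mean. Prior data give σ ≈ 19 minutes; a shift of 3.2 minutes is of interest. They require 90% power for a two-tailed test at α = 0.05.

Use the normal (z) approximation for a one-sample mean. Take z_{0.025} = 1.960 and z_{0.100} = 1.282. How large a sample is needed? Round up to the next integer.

n = (z_{α/2} + z_β)² · σ² / δ²
  = (1.960 + 1.282)² · 19² / 3.2²
  = 10.5106 · 361 / 10.24
  = 370.54
Round up → n = 371.

n = 371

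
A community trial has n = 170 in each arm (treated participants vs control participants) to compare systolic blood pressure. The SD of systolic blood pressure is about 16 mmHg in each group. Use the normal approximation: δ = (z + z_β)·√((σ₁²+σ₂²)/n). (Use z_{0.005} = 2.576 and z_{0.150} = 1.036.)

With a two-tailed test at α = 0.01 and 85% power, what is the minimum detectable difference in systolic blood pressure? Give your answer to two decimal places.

δ = (z_{α/2} + z_β) · √((σ₁²+σ₂²)/n)
  = (2.576 + 1.036) · √(512/170)
  = 3.612 · √3.0118
  = 3.612 · 1.7354
  = 6.2684

Minimum detectable difference ≈ 6.27 mmHg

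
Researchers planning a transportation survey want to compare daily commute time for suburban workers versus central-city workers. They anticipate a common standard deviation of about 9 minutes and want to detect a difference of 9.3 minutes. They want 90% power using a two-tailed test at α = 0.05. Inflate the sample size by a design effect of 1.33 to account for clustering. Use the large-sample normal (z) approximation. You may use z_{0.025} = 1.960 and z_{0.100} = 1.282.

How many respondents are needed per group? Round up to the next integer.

n = 27 per group

n = (z_{α/2} + z_β)² · (σ₁² + σ₂²) / δ²
  = (1.960 + 1.282)² · (2·9² = 162) / 9.3²
  = 10.5106 · 162 / 86.49
  = 19.69
Design effect: 1.33 × 19.69 = 26.18.
Round up → n = 27 per group.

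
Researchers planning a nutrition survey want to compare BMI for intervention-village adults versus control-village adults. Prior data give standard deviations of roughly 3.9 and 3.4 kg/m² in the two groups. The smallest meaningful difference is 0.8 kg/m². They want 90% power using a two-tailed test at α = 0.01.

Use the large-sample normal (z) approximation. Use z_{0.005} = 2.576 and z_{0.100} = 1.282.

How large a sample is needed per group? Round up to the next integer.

n = (z_{α/2} + z_β)² · (σ₁² + σ₂²) / δ²
  = (2.576 + 1.282)² · (3.9² + 3.4² = 26.77) / 0.8²
  = 14.8842 · 26.77 / 0.64
  = 622.58
Round up → n = 623 per group.

n = 623 per group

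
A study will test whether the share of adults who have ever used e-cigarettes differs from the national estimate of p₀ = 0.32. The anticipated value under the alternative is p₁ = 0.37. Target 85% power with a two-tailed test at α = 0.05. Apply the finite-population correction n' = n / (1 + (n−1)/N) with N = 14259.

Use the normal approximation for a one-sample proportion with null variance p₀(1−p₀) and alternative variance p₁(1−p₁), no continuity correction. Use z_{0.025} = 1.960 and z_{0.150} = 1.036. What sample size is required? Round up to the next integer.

n = 758

n = [z_{α/2}·√(p₀q₀) + z_β·√(p₁q₁)]² / (p₁ − p₀)²
  = [1.960·√(0.32·0.68) + 1.036·√(0.37·0.63)]² / (0.05)²
  = [1.960·0.4665 + 1.036·0.4828]² / 0.0025
  = [1.4145]² / 0.0025
  = 800.30
Finite-population correction (N = 14259): 800.30 / (1 + (800.30 − 1)/14259) = 757.82.
Round up → n = 758.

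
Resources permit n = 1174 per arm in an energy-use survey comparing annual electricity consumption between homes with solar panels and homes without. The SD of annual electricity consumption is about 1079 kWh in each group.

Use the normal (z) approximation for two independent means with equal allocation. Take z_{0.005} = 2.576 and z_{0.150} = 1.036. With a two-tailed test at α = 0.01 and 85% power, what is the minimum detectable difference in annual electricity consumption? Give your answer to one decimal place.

δ = (z_{α/2} + z_β) · √((σ₁²+σ₂²)/n)
  = (2.576 + 1.036) · √(2328482/1174)
  = 3.612 · √1983.4
  = 3.612 · 44.5351
  = 160.8608

Minimum detectable difference ≈ 160.9 kWh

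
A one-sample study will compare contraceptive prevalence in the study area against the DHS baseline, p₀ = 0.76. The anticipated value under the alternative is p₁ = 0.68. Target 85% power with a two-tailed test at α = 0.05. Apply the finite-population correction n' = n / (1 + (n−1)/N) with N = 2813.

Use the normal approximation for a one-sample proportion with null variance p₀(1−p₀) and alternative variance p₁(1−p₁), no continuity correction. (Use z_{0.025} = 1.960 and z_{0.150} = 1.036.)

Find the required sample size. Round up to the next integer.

n = 249

n = [z_{α/2}·√(p₀q₀) + z_β·√(p₁q₁)]² / (p₁ − p₀)²
  = [1.960·√(0.76·0.24) + 1.036·√(0.68·0.32)]² / (-0.08)²
  = [1.960·0.4271 + 1.036·0.4665]² / 0.0064
  = [1.3204]² / 0.0064
  = 272.40
Finite-population correction (N = 2813): 272.40 / (1 + (272.40 − 1)/2813) = 248.43.
Round up → n = 249.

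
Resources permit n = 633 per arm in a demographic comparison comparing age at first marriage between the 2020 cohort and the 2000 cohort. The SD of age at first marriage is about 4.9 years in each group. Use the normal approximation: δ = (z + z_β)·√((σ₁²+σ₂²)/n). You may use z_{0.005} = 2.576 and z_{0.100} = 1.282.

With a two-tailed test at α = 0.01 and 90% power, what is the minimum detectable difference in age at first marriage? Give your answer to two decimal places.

δ = (z_{α/2} + z_β) · √((σ₁²+σ₂²)/n)
  = (2.576 + 1.282) · √(48.02/633)
  = 3.858 · √0.07586
  = 3.858 · 0.2754
  = 1.0626

Minimum detectable difference ≈ 1.06 years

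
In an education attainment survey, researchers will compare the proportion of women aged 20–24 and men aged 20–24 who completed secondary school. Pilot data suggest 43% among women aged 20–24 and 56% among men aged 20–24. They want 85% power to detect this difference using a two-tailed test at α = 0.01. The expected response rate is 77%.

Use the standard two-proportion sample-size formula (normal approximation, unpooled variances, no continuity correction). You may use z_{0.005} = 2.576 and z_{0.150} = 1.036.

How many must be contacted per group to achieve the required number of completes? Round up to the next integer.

n = (z_{α/2} + z_β)² · [p₁(1−p₁) + p₂(1−p₂)] / (p₁ − p₂)²
  = (2.576 + 1.036)² · (0.43·0.57 + 0.56·0.44) / (-0.13)²
  = (3.612)² · (0.2451 + 0.2464) / 0.0169
  = 13.0465 · 0.4915 / 0.0169
  = 379.43
Adjust for 77% response: 379.43 / 0.77 = 492.77.
Round up → n = 493 per group.

n = 493 per group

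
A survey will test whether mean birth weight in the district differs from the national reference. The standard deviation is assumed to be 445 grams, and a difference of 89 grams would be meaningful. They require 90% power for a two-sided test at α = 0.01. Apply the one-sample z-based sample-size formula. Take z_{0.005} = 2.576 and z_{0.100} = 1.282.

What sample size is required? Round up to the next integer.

n = 373

n = (z_{α/2} + z_β)² · σ² / δ²
  = (2.576 + 1.282)² · 445² / 89²
  = 14.8842 · 198025 / 7921
  = 372.10
Round up → n = 373.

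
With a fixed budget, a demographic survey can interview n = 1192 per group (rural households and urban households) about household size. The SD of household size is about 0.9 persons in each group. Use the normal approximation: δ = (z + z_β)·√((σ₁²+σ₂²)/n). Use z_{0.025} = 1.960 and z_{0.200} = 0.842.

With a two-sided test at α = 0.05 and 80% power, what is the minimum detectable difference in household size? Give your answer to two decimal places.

δ = (z_{α/2} + z_β) · √((σ₁²+σ₂²)/n)
  = (1.960 + 0.842) · √(1.62/1192)
  = 2.802 · √0.00136
  = 2.802 · 0.0369
  = 0.1033

Minimum detectable difference ≈ 0.10 persons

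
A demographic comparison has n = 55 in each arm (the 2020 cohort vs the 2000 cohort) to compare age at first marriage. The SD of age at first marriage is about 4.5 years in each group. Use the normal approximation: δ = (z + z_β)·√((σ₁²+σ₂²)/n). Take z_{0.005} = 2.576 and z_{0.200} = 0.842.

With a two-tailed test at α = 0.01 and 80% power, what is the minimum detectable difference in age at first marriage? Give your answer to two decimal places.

δ = (z_{α/2} + z_β) · √((σ₁²+σ₂²)/n)
  = (2.576 + 0.842) · √(40.5/55)
  = 3.418 · √0.73636
  = 3.418 · 0.8581
  = 2.9330

Minimum detectable difference ≈ 2.93 years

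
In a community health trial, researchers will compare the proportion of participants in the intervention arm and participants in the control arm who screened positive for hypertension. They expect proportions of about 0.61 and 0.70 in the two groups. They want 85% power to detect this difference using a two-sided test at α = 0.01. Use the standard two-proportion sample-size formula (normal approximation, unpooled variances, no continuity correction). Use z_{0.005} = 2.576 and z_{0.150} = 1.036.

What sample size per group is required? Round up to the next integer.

n = 722 per group

n = (z_{α/2} + z_β)² · [p₁(1−p₁) + p₂(1−p₂)] / (p₁ − p₂)²
  = (2.576 + 1.036)² · (0.61·0.39 + 0.70·0.30) / (-0.09)²
  = (3.612)² · (0.2379 + 0.2100) / 0.0081
  = 13.0465 · 0.4479 / 0.0081
  = 721.43
Round up → n = 722 per group.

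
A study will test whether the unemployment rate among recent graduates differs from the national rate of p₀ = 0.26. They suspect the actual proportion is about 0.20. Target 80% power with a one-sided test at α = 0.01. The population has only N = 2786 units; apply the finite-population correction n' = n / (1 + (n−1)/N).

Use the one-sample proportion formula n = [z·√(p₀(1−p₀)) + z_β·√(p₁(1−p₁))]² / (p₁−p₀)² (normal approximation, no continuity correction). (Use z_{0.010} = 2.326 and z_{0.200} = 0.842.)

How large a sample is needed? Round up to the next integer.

n = [z_α·√(p₀q₀) + z_β·√(p₁q₁)]² / (p₁ − p₀)²
  = [2.326·√(0.26·0.74) + 0.842·√(0.20·0.80)]² / (-0.06)²
  = [2.326·0.4386 + 0.842·0.4000]² / 0.0036
  = [1.3571]² / 0.0036
  = 511.56
Finite-population correction (N = 2786): 511.56 / (1 + (511.56 − 1)/2786) = 432.33.
Round up → n = 433.

n = 433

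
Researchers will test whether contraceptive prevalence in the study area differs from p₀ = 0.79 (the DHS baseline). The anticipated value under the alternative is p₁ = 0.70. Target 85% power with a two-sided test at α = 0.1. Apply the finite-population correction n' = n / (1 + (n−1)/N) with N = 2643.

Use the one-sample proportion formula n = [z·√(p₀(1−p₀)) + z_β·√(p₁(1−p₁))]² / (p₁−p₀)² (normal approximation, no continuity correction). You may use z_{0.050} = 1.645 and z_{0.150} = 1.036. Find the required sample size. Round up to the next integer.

n = [z_{α/2}·√(p₀q₀) + z_β·√(p₁q₁)]² / (p₁ − p₀)²
  = [1.645·√(0.79·0.21) + 1.036·√(0.70·0.30)]² / (-0.09)²
  = [1.645·0.4073 + 1.036·0.4583]² / 0.0081
  = [1.1448]² / 0.0081
  = 161.79
Finite-population correction (N = 2643): 161.79 / (1 + (161.79 − 1)/2643) = 152.51.
Round up → n = 153.

n = 153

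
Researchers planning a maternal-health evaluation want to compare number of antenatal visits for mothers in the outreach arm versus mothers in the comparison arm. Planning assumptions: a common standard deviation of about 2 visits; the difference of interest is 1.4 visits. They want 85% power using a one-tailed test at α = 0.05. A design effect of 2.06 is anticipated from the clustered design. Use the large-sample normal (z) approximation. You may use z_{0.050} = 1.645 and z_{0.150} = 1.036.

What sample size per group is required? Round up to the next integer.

n = 61 per group

n = (z_α + z_β)² · (σ₁² + σ₂²) / δ²
  = (1.645 + 1.036)² · (2·2² = 8) / 1.4²
  = 7.1878 · 8 / 1.96
  = 29.34
Design effect: 2.06 × 29.34 = 60.44.
Round up → n = 61 per group.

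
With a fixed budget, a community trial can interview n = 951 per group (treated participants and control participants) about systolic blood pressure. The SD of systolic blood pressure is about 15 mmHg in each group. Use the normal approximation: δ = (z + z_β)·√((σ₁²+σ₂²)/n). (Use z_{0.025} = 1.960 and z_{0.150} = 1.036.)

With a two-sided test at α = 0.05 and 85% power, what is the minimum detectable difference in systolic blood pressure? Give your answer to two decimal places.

Minimum detectable difference ≈ 2.06 mmHg

δ = (z_{α/2} + z_β) · √((σ₁²+σ₂²)/n)
  = (1.960 + 1.036) · √(450/951)
  = 2.996 · √0.47319
  = 2.996 · 0.6879
  = 2.0609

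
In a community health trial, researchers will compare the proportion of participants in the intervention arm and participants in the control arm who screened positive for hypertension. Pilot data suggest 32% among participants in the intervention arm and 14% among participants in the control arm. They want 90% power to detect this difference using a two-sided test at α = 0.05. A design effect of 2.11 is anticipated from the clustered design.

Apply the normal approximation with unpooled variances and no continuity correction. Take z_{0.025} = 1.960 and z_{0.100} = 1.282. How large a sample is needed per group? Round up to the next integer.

n = 232 per group

n = (z_{α/2} + z_β)² · [p₁(1−p₁) + p₂(1−p₂)] / (p₁ − p₂)²
  = (1.960 + 1.282)² · (0.32·0.68 + 0.14·0.86) / (0.18)²
  = (3.242)² · (0.2176 + 0.1204) / 0.0324
  = 10.5106 · 0.3380 / 0.0324
  = 109.65
Design effect: 2.11 × 109.65 = 231.36.
Round up → n = 232 per group.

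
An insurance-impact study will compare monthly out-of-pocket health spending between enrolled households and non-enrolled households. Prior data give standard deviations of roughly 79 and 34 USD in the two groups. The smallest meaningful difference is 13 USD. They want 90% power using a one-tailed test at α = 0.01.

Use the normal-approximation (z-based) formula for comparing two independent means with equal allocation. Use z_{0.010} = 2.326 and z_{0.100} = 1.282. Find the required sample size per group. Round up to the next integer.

n = 570 per group

n = (z_α + z_β)² · (σ₁² + σ₂²) / δ²
  = (2.326 + 1.282)² · (79² + 34² = 7397) / 13²
  = 13.0177 · 7397 / 169
  = 569.77
Round up → n = 570 per group.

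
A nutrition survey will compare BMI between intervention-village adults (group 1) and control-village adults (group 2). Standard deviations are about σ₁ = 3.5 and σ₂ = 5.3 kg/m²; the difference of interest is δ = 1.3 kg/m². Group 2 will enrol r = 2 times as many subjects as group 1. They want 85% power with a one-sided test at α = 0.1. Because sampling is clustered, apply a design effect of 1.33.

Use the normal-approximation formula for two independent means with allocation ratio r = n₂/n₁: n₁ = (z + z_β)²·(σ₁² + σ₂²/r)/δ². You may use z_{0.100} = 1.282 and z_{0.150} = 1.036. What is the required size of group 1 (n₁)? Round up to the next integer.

n₁ = (z_α + z_β)² · (σ₁² + σ₂²/r) / δ²
   = (1.282 + 1.036)² · (3.5² + 5.3²/2) / 1.3²
   = 5.3731 · (12.25 + 14.045) / 1.69
   = 5.3731 · 26.295 / 1.69
   = 83.60
Design effect: 1.33 × 83.60 = 111.19.
Round up → n₁ = 112; n₂ = r·n₁ = 2 × 112 = 224.

n₁ = 112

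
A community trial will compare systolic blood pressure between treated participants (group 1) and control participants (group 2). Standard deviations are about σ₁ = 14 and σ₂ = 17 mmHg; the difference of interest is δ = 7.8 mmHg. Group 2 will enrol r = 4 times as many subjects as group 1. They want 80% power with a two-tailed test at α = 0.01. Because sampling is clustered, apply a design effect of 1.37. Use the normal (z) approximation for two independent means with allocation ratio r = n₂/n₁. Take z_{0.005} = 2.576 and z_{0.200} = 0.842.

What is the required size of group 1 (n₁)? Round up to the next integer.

n₁ = (z_{α/2} + z_β)² · (σ₁² + σ₂²/r) / δ²
   = (2.576 + 0.842)² · (14² + 17²/4) / 7.8²
   = 11.6827 · (196 + 72.25) / 60.84
   = 11.6827 · 268.25 / 60.84
   = 51.51
Design effect: 1.37 × 51.51 = 70.57.
Round up → n₁ = 71; n₂ = r·n₁ = 4 × 71 = 284.

n₁ = 71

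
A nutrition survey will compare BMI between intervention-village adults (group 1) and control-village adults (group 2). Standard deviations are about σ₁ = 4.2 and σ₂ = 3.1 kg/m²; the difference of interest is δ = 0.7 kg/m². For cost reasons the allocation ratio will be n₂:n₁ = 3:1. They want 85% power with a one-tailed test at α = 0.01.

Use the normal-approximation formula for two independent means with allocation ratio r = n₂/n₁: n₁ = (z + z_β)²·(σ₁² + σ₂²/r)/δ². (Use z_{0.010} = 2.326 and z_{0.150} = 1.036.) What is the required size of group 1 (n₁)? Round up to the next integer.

n₁ = 481

n₁ = (z_α + z_β)² · (σ₁² + σ₂²/r) / δ²
   = (2.326 + 1.036)² · (4.2² + 3.1²/3) / 0.7²
   = 11.3030 · (17.64 + 3.2033) / 0.49
   = 11.3030 · 20.8433 / 0.49
   = 480.80
Round up → n₁ = 481; n₂ = r·n₁ = 3 × 481 = 1443.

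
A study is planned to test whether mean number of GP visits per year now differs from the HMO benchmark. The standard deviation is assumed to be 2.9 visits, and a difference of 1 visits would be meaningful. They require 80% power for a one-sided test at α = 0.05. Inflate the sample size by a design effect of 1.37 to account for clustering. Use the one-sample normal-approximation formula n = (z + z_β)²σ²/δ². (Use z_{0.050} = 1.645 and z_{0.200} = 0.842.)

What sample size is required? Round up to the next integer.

n = (z_α + z_β)² · σ² / δ²
  = (1.645 + 0.842)² · 2.9² / 1²
  = 6.1852 · 8.41 / 1
  = 52.02
Design effect: 1.37 × 52.02 = 71.26.
Round up → n = 72.

n = 72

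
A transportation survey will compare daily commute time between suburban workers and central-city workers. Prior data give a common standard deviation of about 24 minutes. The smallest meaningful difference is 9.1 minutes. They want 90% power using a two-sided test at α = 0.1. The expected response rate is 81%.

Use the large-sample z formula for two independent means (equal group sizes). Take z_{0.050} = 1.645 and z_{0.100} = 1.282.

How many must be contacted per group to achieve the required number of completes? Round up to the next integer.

n = (z_{α/2} + z_β)² · (σ₁² + σ₂²) / δ²
  = (1.645 + 1.282)² · (2·24² = 1152) / 9.1²
  = 8.5673 · 1152 / 82.81
  = 119.18
Adjust for 81% response: 119.18 / 0.81 = 147.14.
Round up → n = 148 per group.

n = 148 per group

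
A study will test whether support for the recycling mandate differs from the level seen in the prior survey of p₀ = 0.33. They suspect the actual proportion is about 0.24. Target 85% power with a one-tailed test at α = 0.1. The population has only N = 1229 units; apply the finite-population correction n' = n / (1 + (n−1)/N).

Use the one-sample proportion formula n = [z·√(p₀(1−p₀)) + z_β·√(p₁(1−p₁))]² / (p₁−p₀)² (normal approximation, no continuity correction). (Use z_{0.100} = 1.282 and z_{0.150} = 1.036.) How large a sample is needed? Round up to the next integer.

n = 122

n = [z_α·√(p₀q₀) + z_β·√(p₁q₁)]² / (p₁ − p₀)²
  = [1.282·√(0.33·0.67) + 1.036·√(0.24·0.76)]² / (-0.09)²
  = [1.282·0.4702 + 1.036·0.4271]² / 0.0081
  = [1.0453]² / 0.0081
  = 134.89
Finite-population correction (N = 1229): 134.89 / (1 + (134.89 − 1)/1229) = 121.64.
Round up → n = 122.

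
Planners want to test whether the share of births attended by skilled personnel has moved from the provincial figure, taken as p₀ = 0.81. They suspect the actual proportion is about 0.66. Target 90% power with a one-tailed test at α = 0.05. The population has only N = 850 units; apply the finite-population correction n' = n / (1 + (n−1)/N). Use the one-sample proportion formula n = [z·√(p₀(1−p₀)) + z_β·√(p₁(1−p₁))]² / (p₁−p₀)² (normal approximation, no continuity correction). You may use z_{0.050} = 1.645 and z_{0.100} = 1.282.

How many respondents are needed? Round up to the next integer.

n = [z_α·√(p₀q₀) + z_β·√(p₁q₁)]² / (p₁ − p₀)²
  = [1.645·√(0.81·0.19) + 1.282·√(0.66·0.34)]² / (-0.15)²
  = [1.645·0.3923 + 1.282·0.4737]² / 0.0225
  = [1.2526]² / 0.0225
  = 69.74
Finite-population correction (N = 850): 69.74 / (1 + (69.74 − 1)/850) = 64.52.
Round up → n = 65.

n = 65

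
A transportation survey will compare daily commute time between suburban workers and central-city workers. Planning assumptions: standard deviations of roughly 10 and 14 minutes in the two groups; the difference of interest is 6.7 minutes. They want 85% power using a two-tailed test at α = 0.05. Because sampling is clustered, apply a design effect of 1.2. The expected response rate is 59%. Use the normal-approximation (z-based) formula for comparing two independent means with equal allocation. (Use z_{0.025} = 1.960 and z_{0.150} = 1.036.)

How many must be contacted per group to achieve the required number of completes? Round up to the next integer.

n = (z_{α/2} + z_β)² · (σ₁² + σ₂²) / δ²
  = (1.960 + 1.036)² · (10² + 14² = 296) / 6.7²
  = 8.9760 · 296 / 44.89
  = 59.19
Design effect: 1.2 × 59.19 = 71.02.
Adjust for 59% response: 71.02 / 0.59 = 120.38.
Round up → n = 121 per group.

n = 121 per group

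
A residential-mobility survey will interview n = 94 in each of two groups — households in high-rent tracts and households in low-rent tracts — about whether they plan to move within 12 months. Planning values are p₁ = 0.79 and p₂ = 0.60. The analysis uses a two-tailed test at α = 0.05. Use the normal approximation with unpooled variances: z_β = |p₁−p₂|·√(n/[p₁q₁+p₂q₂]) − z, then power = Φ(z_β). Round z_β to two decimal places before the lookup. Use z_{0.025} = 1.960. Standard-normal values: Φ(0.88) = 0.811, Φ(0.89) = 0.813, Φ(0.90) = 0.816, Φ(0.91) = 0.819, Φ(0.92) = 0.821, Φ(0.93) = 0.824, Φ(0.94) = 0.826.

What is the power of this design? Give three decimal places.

z_β = |p₁−p₂|·√(n/[p₁q₁+p₂q₂]) − z_{α/2}
    = 0.19 · √(94/0.4059) − 1.960
    = 0.19 · 15.2179 − 1.960
    = 2.8914 − 1.960 = 0.9314 → 0.93
Power = Φ(0.93) = 0.824.

Power ≈ 0.824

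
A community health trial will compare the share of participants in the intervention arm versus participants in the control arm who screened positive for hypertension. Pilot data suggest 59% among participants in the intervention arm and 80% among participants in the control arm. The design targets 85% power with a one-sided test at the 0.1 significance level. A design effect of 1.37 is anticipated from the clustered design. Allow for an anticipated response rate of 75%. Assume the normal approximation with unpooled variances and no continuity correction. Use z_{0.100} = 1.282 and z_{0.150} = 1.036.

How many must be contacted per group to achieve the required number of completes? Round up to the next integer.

n = (z_α + z_β)² · [p₁(1−p₁) + p₂(1−p₂)] / (p₁ − p₂)²
  = (1.282 + 1.036)² · (0.59·0.41 + 0.80·0.20) / (-0.21)²
  = (2.318)² · (0.2419 + 0.1600) / 0.0441
  = 5.3731 · 0.4019 / 0.0441
  = 48.97
Design effect: 1.37 × 48.97 = 67.09.
Adjust for 75% response: 67.09 / 0.75 = 89.45.
Round up → n = 90 per group.

n = 90 per group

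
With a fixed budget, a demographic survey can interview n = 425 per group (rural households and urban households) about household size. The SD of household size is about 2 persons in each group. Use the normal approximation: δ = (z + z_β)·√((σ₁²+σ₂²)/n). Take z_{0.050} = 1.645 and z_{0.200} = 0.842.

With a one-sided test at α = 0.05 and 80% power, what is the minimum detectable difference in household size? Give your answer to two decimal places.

Minimum detectable difference ≈ 0.34 persons

δ = (z_α + z_β) · √((σ₁²+σ₂²)/n)
  = (1.645 + 0.842) · √(8/425)
  = 2.487 · √0.01882
  = 2.487 · 0.1372
  = 0.3412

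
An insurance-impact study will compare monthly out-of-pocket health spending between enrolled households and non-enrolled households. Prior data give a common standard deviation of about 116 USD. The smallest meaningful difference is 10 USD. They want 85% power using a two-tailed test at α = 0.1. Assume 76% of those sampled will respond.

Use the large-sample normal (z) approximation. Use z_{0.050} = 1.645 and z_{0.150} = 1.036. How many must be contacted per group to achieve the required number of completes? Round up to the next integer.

n = (z_{α/2} + z_β)² · (σ₁² + σ₂²) / δ²
  = (1.645 + 1.036)² · (2·116² = 26912) / 10²
  = 7.1878 · 26912 / 100
  = 1934.37
Adjust for 76% response: 1934.37 / 0.76 = 2545.22.
Round up → n = 2546 per group.

n = 2546 per group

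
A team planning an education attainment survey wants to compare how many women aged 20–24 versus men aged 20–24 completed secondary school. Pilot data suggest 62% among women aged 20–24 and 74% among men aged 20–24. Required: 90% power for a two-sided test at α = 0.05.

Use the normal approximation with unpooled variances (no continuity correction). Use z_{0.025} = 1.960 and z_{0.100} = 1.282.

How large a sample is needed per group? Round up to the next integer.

n = 313 per group

n = (z_{α/2} + z_β)² · [p₁(1−p₁) + p₂(1−p₂)] / (p₁ − p₂)²
  = (1.960 + 1.282)² · (0.62·0.38 + 0.74·0.26) / (-0.12)²
  = (3.242)² · (0.2356 + 0.1924) / 0.0144
  = 10.5106 · 0.4280 / 0.0144
  = 312.40
Round up → n = 313 per group.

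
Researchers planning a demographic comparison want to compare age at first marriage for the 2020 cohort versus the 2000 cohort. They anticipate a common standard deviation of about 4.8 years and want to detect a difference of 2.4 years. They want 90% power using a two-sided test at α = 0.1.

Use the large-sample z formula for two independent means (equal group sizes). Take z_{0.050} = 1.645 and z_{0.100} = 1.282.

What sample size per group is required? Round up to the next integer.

n = 69 per group

n = (z_{α/2} + z_β)² · (σ₁² + σ₂²) / δ²
  = (1.645 + 1.282)² · (2·4.8² = 46.08) / 2.4²
  = 8.5673 · 46.08 / 5.76
  = 68.54
Round up → n = 69 per group.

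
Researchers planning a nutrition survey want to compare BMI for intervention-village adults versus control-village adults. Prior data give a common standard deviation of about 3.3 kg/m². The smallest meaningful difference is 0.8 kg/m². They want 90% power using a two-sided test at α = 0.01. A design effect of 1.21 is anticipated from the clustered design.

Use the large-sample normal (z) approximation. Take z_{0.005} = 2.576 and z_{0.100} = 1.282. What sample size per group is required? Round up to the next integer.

n = (z_{α/2} + z_β)² · (σ₁² + σ₂²) / δ²
  = (2.576 + 1.282)² · (2·3.3² = 21.78) / 0.8²
  = 14.8842 · 21.78 / 0.64
  = 506.53
Design effect: 1.21 × 506.53 = 612.90.
Round up → n = 613 per group.

n = 613 per group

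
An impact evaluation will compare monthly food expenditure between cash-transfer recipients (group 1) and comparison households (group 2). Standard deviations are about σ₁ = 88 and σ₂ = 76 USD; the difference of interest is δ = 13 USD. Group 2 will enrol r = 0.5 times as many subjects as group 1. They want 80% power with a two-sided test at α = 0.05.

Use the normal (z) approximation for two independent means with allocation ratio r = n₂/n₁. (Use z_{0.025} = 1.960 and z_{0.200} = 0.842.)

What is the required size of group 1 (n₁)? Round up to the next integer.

n₁ = 897

n₁ = (z_{α/2} + z_β)² · (σ₁² + σ₂²/r) / δ²
   = (1.960 + 0.842)² · (88² + 76²/0.5) / 13²
   = 7.8512 · (7744 + 11552) / 169
   = 7.8512 · 19296 / 169
   = 896.43
Round up → n₁ = 897; n₂ = r·n₁ = 0.5 × 897 = 449.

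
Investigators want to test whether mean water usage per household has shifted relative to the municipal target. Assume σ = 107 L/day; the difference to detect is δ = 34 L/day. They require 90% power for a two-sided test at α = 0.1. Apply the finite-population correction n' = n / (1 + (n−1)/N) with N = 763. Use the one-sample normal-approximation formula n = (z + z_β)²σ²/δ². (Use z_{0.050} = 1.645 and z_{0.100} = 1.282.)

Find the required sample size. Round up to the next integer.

n = (z_{α/2} + z_β)² · σ² / δ²
  = (1.645 + 1.282)² · 107² / 34²
  = 8.5673 · 11449 / 1156
  = 84.85
Finite-population correction (N = 763): 84.85 / (1 + (84.85 − 1)/763) = 76.45.
Round up → n = 77.

n = 77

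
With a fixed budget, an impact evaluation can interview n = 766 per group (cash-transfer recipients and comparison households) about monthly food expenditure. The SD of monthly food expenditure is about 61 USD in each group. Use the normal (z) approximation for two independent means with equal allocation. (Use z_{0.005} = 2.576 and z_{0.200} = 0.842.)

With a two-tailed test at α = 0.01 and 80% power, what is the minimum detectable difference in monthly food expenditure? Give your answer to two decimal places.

Minimum detectable difference ≈ 10.65 USD

δ = (z_{α/2} + z_β) · √((σ₁²+σ₂²)/n)
  = (2.576 + 0.842) · √(7442/766)
  = 3.418 · √9.7154
  = 3.418 · 3.1170
  = 10.6538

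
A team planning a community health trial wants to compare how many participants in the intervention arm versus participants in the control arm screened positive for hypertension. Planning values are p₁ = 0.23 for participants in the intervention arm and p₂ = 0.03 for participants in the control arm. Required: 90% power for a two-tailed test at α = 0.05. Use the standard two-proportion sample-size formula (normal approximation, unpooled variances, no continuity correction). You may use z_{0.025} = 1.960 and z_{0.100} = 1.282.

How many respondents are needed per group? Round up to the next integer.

n = 55 per group

n = (z_{α/2} + z_β)² · [p₁(1−p₁) + p₂(1−p₂)] / (p₁ − p₂)²
  = (1.960 + 1.282)² · (0.23·0.77 + 0.03·0.97) / (0.20)²
  = (3.242)² · (0.1771 + 0.0291) / 0.0400
  = 10.5106 · 0.2062 / 0.0400
  = 54.18
Round up → n = 55 per group.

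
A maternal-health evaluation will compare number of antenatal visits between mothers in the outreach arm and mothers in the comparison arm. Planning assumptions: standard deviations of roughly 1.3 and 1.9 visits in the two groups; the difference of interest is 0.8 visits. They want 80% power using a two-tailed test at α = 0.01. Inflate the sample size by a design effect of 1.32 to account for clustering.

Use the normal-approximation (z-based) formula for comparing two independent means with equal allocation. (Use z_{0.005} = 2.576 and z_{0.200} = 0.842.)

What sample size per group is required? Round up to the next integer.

n = 128 per group

n = (z_{α/2} + z_β)² · (σ₁² + σ₂²) / δ²
  = (2.576 + 0.842)² · (1.3² + 1.9² = 5.3) / 0.8²
  = 11.6827 · 5.3 / 0.64
  = 96.75
Design effect: 1.32 × 96.75 = 127.71.
Round up → n = 128 per group.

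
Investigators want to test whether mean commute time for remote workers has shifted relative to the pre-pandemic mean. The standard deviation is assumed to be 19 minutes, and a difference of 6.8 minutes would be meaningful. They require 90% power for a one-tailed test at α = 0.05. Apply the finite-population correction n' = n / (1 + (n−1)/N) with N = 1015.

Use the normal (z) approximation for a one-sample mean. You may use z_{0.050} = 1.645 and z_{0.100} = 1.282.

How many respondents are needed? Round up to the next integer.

n = (z_α + z_β)² · σ² / δ²
  = (1.645 + 1.282)² · 19² / 6.8²
  = 8.5673 · 361 / 46.24
  = 66.89
Finite-population correction (N = 1015): 66.89 / (1 + (66.89 − 1)/1015) = 62.81.
Round up → n = 63.

n = 63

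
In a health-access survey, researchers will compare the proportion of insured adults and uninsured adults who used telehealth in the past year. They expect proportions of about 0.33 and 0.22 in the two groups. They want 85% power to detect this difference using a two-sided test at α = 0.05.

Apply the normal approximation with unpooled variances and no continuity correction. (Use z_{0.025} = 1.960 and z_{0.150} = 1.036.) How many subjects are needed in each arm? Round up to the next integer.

n = 292 per group

n = (z_{α/2} + z_β)² · [p₁(1−p₁) + p₂(1−p₂)] / (p₁ − p₂)²
  = (1.960 + 1.036)² · (0.33·0.67 + 0.22·0.78) / (0.11)²
  = (2.996)² · (0.2211 + 0.1716) / 0.0121
  = 8.9760 · 0.3927 / 0.0121
  = 291.31
Round up → n = 292 per group.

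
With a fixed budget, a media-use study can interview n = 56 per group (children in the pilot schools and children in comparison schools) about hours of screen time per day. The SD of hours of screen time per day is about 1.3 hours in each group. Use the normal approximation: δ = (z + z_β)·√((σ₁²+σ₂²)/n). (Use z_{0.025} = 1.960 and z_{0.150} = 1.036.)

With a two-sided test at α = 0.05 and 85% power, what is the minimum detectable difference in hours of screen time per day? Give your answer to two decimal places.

δ = (z_{α/2} + z_β) · √((σ₁²+σ₂²)/n)
  = (1.960 + 1.036) · √(3.38/56)
  = 2.996 · √0.06036
  = 2.996 · 0.2457
  = 0.7360

Minimum detectable difference ≈ 0.74 hours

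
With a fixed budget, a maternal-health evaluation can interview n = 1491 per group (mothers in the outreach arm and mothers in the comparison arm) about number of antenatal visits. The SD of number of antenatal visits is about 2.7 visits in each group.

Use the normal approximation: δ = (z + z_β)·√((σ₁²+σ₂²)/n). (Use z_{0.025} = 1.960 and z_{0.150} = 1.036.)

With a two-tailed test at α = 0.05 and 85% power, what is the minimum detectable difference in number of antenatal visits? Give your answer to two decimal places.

Minimum detectable difference ≈ 0.30 visits

δ = (z_{α/2} + z_β) · √((σ₁²+σ₂²)/n)
  = (1.960 + 1.036) · √(14.58/1491)
  = 2.996 · √0.00978
  = 2.996 · 0.0989
  = 0.2963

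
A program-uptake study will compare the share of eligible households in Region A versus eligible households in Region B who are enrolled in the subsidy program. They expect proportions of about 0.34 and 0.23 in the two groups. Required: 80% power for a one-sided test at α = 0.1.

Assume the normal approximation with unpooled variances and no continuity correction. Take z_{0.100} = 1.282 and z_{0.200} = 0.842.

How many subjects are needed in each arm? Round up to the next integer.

n = (z_α + z_β)² · [p₁(1−p₁) + p₂(1−p₂)] / (p₁ − p₂)²
  = (1.282 + 0.842)² · (0.34·0.66 + 0.23·0.77) / (0.11)²
  = (2.124)² · (0.2244 + 0.1771) / 0.0121
  = 4.5114 · 0.4015 / 0.0121
  = 149.70
Round up → n = 150 per group.

n = 150 per group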